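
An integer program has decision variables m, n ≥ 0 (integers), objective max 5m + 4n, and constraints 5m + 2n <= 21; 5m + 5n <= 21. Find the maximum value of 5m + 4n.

(m,n)=(4,0): 5·4+2·0=20≤21, 5·4+5·0=20≤21, objective 20.
(m,n)=(3,1): 5·3+2·1=17≤21, 5·3+5·1=20≤21, objective 19.
(m,n)=(3,0): 5·3+2·0=15≤21, 5·3+5·0=15≤21, objective 15.
The best lattice point is (4,0), giving 20.

20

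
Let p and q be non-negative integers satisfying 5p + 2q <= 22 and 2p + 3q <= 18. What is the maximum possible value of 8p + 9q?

54

Relaxing integrality, the LP optimum is 59.45 at (p,q) = (2.73, 4.18), which is not an integer point.
(p,q)=(0,6): 5·0+2·6=12≤22, 2·0+3·6=18≤18, objective 54.
(p,q)=(1,5): 5·1+2·5=15≤22, 2·1+3·5=17≤18, objective 53.
Maximum is 54 at (p,q)=(0,6).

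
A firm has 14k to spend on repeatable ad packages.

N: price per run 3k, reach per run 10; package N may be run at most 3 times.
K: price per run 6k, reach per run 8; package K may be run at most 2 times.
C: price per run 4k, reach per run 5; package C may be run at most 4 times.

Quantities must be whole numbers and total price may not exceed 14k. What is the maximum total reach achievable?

35

This is a bounded integer knapsack.
Take 3×N and 1×C: price 13 ≤ 14, reach 3·10 + 1·5 = 35.
N has the best ratio (10/3) and is taken to its limit of 3; remaining capacity is filled optimally with the others.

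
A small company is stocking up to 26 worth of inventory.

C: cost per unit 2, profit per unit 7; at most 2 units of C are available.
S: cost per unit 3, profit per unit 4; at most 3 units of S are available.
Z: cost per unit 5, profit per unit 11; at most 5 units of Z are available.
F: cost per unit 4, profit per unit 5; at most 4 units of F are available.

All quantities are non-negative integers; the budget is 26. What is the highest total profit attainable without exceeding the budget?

58

2×C and 4×Z: cost 24 ≤ 26, profit 2·7 + 4·11 = 58.
1×C, 4×Z, and 1×F: cost 26 ≤ 26, profit 1·7 + 4·11 + 1·5 = 56.
Best is 58.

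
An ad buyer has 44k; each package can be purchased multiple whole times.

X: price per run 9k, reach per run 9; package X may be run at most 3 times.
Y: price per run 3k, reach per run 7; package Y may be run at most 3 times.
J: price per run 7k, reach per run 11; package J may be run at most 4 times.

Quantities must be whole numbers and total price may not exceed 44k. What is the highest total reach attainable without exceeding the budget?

3×Y and 4×J: price 37 ≤ 44, reach 3·7 + 4·11 = 65.
1×X, 2×Y, and 4×J: price 43 ≤ 44, reach 1·9 + 2·7 + 4·11 = 67.
Best is 67.

67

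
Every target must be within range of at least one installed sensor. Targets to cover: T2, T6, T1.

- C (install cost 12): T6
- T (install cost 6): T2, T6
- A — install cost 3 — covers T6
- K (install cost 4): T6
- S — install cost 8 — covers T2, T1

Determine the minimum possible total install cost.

Choose A and S: together they cover T2, T6, T1 — every target.
Total install cost: 3 + 8 = 11.

11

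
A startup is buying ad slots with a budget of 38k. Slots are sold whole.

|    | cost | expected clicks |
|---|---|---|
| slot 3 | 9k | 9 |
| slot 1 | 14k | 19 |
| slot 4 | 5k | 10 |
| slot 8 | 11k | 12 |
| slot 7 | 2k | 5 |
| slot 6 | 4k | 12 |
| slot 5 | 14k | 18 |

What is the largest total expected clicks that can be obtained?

Take slot 1, slot 4, slot 6, and slot 5: cost 14 + 5 + 4 + 14 = 37 ≤ 38, expected clicks 19 + 10 + 12 + 18 = 59.
No other feasible combination does better.

59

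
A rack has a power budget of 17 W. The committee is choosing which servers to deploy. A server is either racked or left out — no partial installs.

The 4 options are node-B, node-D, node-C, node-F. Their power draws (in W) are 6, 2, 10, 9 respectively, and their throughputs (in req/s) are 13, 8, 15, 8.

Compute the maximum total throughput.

node-B + node-C: power draw 6 + 10 = 16 ≤ 17, throughput 13 + 15 = 28.
node-B + node-D + node-F: power draw 6 + 2 + 9 = 17 ≤ 17, throughput 13 + 8 + 8 = 29.
node-D + node-C: power draw 2 + 10 = 12 ≤ 17, throughput 8 + 15 = 23.
Best is node-B, node-D, and node-F with total throughput 29.

29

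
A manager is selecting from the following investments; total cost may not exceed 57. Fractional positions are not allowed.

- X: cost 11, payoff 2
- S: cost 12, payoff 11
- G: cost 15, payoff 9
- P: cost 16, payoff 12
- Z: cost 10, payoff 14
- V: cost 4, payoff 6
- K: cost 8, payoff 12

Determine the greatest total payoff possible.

55

Treat it as a binary knapsack problem.
Allowing fractional choices, the relaxed optimum would be about 59.2, but investments are indivisible.
S + P + Z + V + K: cost 12 + 16 + 10 + 4 + 8 = 50 ≤ 57, payoff 11 + 12 + 14 + 6 + 12 = 55.
S + G + Z + V + K: cost 12 + 15 + 10 + 4 + 8 = 49 ≤ 57, payoff 11 + 9 + 14 + 6 + 12 = 52.
G + P + Z + V + K: cost 15 + 16 + 10 + 4 + 8 = 53 ≤ 57, payoff 9 + 12 + 14 + 6 + 12 = 53.
Best is S, P, Z, V, and K with total payoff 55.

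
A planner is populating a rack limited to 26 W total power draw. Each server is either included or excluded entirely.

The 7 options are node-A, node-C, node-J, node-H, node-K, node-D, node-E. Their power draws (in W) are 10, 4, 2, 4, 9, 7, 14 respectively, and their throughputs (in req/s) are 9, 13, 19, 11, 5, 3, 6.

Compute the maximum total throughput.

Allowing fractional choices, the relaxed optimum would be about 55.3, but servers are indivisible.
node-A + node-C + node-J + node-H: power draw 10 + 4 + 2 + 4 = 20 ≤ 26, throughput 9 + 13 + 19 + 11 = 52.
node-C + node-J + node-H + node-E: power draw 4 + 2 + 4 + 14 = 24 ≤ 26, throughput 13 + 19 + 11 + 6 = 49.
node-C + node-J + node-H + node-K + node-D: power draw 4 + 2 + 4 + 9 + 7 = 26 ≤ 26, throughput 13 + 19 + 11 + 5 + 3 = 51.
Best is node-A, node-C, node-J, and node-H with total throughput 52.

52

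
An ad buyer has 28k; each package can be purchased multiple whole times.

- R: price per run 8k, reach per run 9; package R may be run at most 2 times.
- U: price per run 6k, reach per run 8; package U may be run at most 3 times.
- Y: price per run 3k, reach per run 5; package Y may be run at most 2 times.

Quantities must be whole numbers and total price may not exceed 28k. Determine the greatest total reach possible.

36

Take 2×R, 1×U, and 2×Y: price 28 ≤ 28, reach 2·9 + 1·8 + 2·5 = 36.
Y has the best ratio (5/3) and is taken to its limit of 2; remaining capacity is filled optimally with the others.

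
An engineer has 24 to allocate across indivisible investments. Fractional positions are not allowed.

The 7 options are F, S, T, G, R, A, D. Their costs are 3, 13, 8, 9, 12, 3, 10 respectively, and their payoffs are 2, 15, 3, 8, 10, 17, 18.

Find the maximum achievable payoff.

Allowing fractional choices, the relaxed optimum would be about 47.7, but investments are indivisible.
F + T + A + D: cost 3 + 8 + 3 + 10 = 24 ≤ 24, payoff 2 + 3 + 17 + 18 = 40.
G + A + D: cost 9 + 3 + 10 = 22 ≤ 24, payoff 8 + 17 + 18 = 43.
T + A + D: cost 8 + 3 + 10 = 21 ≤ 24, payoff 3 + 17 + 18 = 38.
Best is G, A, and D with total payoff 43.

43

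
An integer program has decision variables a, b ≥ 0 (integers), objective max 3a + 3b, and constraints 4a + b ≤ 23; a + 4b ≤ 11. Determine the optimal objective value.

18

Relaxing integrality, the LP optimum is 20.40 at (a,b) = (5.4, 1.4), which is not an integer point.
(a,b)=(5,1): 4·5+1·1=21≤23, 1·5+4·1=9≤11, objective 18.
(a,b)=(5,0): 4·5+1·0=20≤23, 1·5+4·0=5≤11, objective 15.
Maximum is 18 at (a,b)=(5,1).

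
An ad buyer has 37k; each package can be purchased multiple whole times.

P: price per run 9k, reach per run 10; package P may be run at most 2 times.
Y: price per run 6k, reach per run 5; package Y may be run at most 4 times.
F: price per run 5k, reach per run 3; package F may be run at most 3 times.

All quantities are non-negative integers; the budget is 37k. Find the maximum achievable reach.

2×P, 2×Y, and 1×F: price 35 ≤ 37, reach 2·10 + 2·5 + 1·3 = 33.
2×P and 3×Y: price 36 ≤ 37, reach 2·10 + 3·5 = 35.
Best is 35.

35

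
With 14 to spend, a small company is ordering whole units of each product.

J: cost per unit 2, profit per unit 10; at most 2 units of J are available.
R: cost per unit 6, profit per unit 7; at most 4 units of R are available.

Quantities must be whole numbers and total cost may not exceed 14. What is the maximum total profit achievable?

27

J has the best ratio (10/2); taking only J gives at most 2×10 = 20 (stopped by the supply cap of 2).
Mixing does better — 2×J and 1×R: cost 10 ≤ 14, profit 2·10 + 1·7 = 27.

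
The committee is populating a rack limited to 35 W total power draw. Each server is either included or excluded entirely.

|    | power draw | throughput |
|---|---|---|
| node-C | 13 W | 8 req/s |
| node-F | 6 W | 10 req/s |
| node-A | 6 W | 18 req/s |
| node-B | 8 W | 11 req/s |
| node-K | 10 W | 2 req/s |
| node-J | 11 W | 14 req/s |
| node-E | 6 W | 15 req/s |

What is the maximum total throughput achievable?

58

node-F + node-A + node-J + node-E: power draw 6 + 6 + 11 + 6 = 29 ≤ 35, throughput 10 + 18 + 14 + 15 = 57.
node-A + node-B + node-J + node-E: power draw 6 + 8 + 11 + 6 = 31 ≤ 35, throughput 18 + 11 + 14 + 15 = 58.
Best is node-A, node-B, node-J, and node-E with total throughput 58.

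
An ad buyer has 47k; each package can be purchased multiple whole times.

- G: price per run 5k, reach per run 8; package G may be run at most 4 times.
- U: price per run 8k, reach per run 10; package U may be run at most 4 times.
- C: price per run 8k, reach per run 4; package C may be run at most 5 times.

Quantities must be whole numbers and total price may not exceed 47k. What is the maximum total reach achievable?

64

This is a bounded integer knapsack.
G has the best ratio (8/5); taking only G gives at most 4×8 = 32 (stopped by the supply cap of 4).
Mixing does better — 3×G and 4×U: price 47 ≤ 47, reach 3·8 + 4·10 = 64.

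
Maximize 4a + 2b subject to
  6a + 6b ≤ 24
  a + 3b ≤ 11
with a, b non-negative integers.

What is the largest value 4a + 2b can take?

(a,b)=(4,0): 6·4+6·0=24≤24, 1·4+3·0=4≤11, objective 16.
(a,b)=(3,1): 6·3+6·1=24≤24, 1·3+3·1=6≤11, objective 14.
(a,b)=(3,0): 6·3+6·0=18≤24, 1·3+3·0=3≤11, objective 12.
The best lattice point is (4,0), giving 16.

16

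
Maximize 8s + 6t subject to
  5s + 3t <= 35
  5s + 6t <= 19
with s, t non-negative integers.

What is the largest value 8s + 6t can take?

(s,t)=(3,0) is feasible, giving 24.
(s,t)=(2,1) is feasible, giving 22.
(s,t)=(2,0) is feasible, giving 16.
Maximum is 24 at (s,t)=(3,0).

24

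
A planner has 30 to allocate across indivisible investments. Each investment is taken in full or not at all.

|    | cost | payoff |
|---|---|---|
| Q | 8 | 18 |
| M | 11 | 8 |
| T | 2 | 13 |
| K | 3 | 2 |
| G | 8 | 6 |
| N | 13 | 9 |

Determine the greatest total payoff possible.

45

Allowing fractional choices, the relaxed optimum would be about 45.7, but investments are indivisible.
Q + T + K + N: cost 8 + 2 + 3 + 13 = 26 ≤ 30, payoff 18 + 13 + 2 + 9 = 42.
Q + M + T + K: cost 8 + 11 + 2 + 3 = 24 ≤ 30, payoff 18 + 8 + 13 + 2 = 41.
Q + M + T + G: cost 8 + 11 + 2 + 8 = 29 ≤ 30, payoff 18 + 8 + 13 + 6 = 45.
Best is Q, M, T, and G with total payoff 45.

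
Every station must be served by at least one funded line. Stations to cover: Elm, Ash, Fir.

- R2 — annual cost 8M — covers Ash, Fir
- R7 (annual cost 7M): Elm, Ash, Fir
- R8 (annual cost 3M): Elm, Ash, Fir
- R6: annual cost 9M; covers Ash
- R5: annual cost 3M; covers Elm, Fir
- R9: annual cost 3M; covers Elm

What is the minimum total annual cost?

3

R8 alone covers Elm, Ash, Fir — every station.
Total annual cost: 3.
No cover costs less than 3.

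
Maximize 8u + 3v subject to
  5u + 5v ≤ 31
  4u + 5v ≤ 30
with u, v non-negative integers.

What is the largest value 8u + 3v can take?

48

(u,v)=(6,0) is feasible, giving 48.
(u,v)=(5,1) is feasible, giving 43.
Maximum is 48 at (u,v)=(6,0).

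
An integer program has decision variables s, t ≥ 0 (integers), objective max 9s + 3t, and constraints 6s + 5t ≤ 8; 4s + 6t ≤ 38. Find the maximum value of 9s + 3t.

(s,t)=(1,0) is feasible, giving 9.
(s,t)=(0,1) is feasible, giving 3.
(s,t)=(0,0) is feasible, giving 0.
The best lattice point is (1,0), giving 9.

9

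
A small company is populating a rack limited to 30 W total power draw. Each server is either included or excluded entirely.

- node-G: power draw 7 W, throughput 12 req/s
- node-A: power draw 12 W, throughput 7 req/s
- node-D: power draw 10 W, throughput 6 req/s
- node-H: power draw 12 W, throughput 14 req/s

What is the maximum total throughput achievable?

32

This is an integer program with binary decision variables.
Allowing fractional choices, the relaxed optimum would be about 32.6, but servers are indivisible.
node-G + node-H: power draw 7 + 12 = 19 ≤ 30, throughput 12 + 14 = 26.
node-G + node-D + node-H: power draw 7 + 10 + 12 = 29 ≤ 30, throughput 12 + 6 + 14 = 32.
Best is node-G, node-D, and node-H with total throughput 32.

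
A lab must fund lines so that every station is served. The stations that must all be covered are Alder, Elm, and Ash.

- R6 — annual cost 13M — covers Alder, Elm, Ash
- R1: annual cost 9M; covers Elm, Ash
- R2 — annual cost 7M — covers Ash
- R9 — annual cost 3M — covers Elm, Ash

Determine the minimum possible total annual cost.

The greedy cost-per-new-station heuristic would pick R9 and R6 for 16, but a cheaper cover exists.
R6 alone covers Alder, Elm, Ash — every station.
Total annual cost: 13.
No cover costs less than 13.

13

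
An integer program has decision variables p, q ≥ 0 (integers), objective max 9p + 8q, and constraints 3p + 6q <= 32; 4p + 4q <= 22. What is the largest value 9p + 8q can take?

45

(p,q)=(5,0): 3·5+6·0=15≤32, 4·5+4·0=20≤22, objective 45.
(p,q)=(4,1): 3·4+6·1=18≤32, 4·4+4·1=20≤22, objective 44.
Maximum is 45 at (p,q)=(5,0).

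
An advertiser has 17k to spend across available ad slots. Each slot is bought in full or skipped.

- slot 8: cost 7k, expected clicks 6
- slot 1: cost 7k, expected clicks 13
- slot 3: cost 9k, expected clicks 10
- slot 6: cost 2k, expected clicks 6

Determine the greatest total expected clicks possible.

Allowing fractional choices, the relaxed optimum would be about 27.9, but ad slots are indivisible.
slot 1 + slot 6: cost 7 + 2 = 9 ≤ 17, expected clicks 13 + 6 = 19.
slot 1 + slot 3: cost 7 + 9 = 16 ≤ 17, expected clicks 13 + 10 = 23.
slot 8 + slot 1 + slot 6: cost 7 + 7 + 2 = 16 ≤ 17, expected clicks 6 + 13 + 6 = 25.
Best is slot 8, slot 1, and slot 6 with total expected clicks 25.

25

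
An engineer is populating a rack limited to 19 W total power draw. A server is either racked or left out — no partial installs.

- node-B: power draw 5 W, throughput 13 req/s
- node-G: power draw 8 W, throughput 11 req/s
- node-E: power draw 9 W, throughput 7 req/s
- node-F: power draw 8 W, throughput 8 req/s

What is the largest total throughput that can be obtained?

This is an integer program with binary decision variables.
Allowing fractional choices, the relaxed optimum would be about 30.0, but servers are indivisible.
node-B + node-E: power draw 5 + 9 = 14 ≤ 19, throughput 13 + 7 = 20.
node-B + node-G: power draw 5 + 8 = 13 ≤ 19, throughput 13 + 11 = 24.
node-B + node-F: power draw 5 + 8 = 13 ≤ 19, throughput 13 + 8 = 21.
Best is node-B and node-G with total throughput 24.

24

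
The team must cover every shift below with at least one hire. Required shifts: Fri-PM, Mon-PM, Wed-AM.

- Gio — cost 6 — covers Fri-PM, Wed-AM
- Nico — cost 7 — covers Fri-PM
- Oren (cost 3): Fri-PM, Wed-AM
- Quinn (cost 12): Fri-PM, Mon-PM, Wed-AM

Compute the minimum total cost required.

The greedy cost-per-new-shift heuristic would pick Oren and Quinn for 15, but a cheaper cover exists.
Quinn alone covers Fri-PM, Mon-PM, Wed-AM — every shift.
Total cost: 12.
No cover costs less than 12.

12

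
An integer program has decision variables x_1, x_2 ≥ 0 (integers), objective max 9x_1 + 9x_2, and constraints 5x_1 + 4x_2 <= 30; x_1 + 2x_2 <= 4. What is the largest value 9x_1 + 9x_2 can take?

(x_1,x_2)=(4,0): 5·4+4·0=20≤30, 1·4+2·0=4≤4, objective 36.
(x_1,x_2)=(3,0): 5·3+4·0=15≤30, 1·3+2·0=3≤4, objective 27.
No feasible integer point exceeds 36.

36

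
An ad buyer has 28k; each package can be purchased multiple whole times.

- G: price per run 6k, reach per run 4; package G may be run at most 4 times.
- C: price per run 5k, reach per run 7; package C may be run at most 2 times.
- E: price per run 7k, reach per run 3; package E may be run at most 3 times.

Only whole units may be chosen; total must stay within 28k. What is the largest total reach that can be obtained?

2×G and 2×C: price 22 ≤ 28, reach 2·4 + 2·7 = 22.
3×G and 2×C: price 28 ≤ 28, reach 3·4 + 2·7 = 26.
Best is 26.

26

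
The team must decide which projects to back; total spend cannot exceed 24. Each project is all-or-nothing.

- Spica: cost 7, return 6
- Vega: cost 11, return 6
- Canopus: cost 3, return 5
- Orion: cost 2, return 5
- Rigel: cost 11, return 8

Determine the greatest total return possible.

24

Spica + Orion + Rigel: cost 7 + 2 + 11 = 20 ≤ 24, return 6 + 5 + 8 = 19.
Spica + Vega + Canopus + Orion: cost 7 + 11 + 3 + 2 = 23 ≤ 24, return 6 + 6 + 5 + 5 = 22.
Spica + Canopus + Orion + Rigel: cost 7 + 3 + 2 + 11 = 23 ≤ 24, return 6 + 5 + 5 + 8 = 24.
Best is Spica, Canopus, Orion, and Rigel with total return 24.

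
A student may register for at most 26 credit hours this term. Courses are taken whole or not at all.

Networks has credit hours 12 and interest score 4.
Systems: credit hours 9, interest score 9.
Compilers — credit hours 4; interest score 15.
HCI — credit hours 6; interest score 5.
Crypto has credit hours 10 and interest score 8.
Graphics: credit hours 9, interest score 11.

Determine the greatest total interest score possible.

35

Treat it as a binary knapsack problem.
Compilers + Crypto + Graphics: credit hours 4 + 10 + 9 = 23 ≤ 26, interest score 15 + 8 + 11 = 34.
Systems + Compilers + Crypto: credit hours 9 + 4 + 10 = 23 ≤ 26, interest score 9 + 15 + 8 = 32.
Systems + Compilers + Graphics: credit hours 9 + 4 + 9 = 22 ≤ 26, interest score 9 + 15 + 11 = 35.
Best is Systems, Compilers, and Graphics with total interest score 35.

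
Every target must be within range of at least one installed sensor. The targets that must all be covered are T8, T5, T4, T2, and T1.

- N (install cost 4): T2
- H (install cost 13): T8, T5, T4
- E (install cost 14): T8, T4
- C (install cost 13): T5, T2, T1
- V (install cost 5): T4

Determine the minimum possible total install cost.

The greedy cost-per-new-target heuristic would pick N, H, and C for 30, but a cheaper cover exists.
Choose H and C: together they cover T8, T5, T4, T2, T1 — every target.
Total install cost: 13 + 13 = 26.
No cover costs less than 26.

26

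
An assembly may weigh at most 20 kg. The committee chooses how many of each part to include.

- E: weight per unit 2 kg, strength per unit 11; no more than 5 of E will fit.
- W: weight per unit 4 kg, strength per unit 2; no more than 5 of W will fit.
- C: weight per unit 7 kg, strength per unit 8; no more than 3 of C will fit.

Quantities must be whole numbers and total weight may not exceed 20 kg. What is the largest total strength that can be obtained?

E has the best ratio (11/2); taking only E gives at most 5×11 = 55 (stopped by the supply cap of 5).
Mixing does better — 5×E and 1×C: weight 17 ≤ 20, strength 5·11 + 1·8 = 63.

63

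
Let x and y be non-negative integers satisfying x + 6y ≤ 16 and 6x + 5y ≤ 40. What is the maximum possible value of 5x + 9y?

38

(x,y)=(4,2) is feasible, giving 38.
(x,y)=(5,1) is feasible, giving 34.
(x,y)=(3,2) is feasible, giving 33.
No feasible integer point exceeds 38.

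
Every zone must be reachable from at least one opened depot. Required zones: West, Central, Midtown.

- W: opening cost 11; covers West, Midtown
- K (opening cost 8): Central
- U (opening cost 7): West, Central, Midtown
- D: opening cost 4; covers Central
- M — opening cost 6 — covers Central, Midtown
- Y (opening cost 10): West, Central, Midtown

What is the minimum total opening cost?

7

U alone covers West, Central, Midtown — every zone.
Total opening cost: 7.
No cover costs less than 7.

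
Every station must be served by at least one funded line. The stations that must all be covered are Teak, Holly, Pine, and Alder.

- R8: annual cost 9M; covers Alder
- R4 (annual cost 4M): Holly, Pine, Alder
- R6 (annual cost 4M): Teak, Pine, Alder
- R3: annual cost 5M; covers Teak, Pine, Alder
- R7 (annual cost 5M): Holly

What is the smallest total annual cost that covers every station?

Choose R4 and R6: together they cover Teak, Holly, Pine, Alder — every station.
Total annual cost: 4 + 4 = 8.
No cover costs less than 8.

8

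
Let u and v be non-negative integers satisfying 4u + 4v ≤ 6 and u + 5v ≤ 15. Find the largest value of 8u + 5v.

Relaxing integrality, the LP optimum is 12.00 at (u,v) = (1.5, 0), which is not an integer point.
(u,v)=(1,0): 4·1+4·0=4≤6, 1·1+5·0=1≤15, objective 8.
(u,v)=(0,1): 4·0+4·1=4≤6, 1·0+5·1=5≤15, objective 5.
(u,v)=(0,0): 4·0+4·0=0≤6, 1·0+5·0=0≤15, objective 0.
The best lattice point is (1,0), giving 8.

8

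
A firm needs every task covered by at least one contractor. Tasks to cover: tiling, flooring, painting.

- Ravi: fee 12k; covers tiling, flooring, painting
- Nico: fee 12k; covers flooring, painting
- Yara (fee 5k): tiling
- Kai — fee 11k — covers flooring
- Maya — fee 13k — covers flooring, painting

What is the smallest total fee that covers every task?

12

Ravi alone covers tiling, flooring, painting — every task.
Total fee: 12.
No cover costs less than 12.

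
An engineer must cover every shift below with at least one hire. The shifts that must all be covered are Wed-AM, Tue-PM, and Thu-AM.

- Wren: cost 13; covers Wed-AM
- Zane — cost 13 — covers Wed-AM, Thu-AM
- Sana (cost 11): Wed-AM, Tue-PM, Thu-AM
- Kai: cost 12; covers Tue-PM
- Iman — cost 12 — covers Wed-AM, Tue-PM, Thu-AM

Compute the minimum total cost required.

Sana alone covers Wed-AM, Tue-PM, Thu-AM — every shift.
Total cost: 11.
No cover costs less than 11.

11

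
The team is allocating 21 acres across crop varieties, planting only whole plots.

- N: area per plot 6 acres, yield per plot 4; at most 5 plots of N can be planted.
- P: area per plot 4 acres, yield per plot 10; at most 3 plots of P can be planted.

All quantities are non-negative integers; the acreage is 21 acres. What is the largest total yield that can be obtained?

34

P has the best ratio (10/4); taking only P gives at most 3×10 = 30 (stopped by the supply cap of 3).
Mixing does better — 1×N and 3×P: area 18 ≤ 21, yield 1·4 + 3·10 = 34.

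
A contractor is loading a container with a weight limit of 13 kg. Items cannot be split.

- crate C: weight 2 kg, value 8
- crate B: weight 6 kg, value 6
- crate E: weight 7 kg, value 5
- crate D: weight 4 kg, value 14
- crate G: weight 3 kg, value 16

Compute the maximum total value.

38

Allowing fractional choices, the relaxed optimum would be about 42.0, but items are indivisible.
crate D + crate G: weight 4 + 3 = 7 ≤ 13, value 14 + 16 = 30.
crate B + crate D + crate G: weight 6 + 4 + 3 = 13 ≤ 13, value 6 + 14 + 16 = 36.
crate C + crate D + crate G: weight 2 + 4 + 3 = 9 ≤ 13, value 8 + 14 + 16 = 38.
Best is crate C, crate D, and crate G with total value 38.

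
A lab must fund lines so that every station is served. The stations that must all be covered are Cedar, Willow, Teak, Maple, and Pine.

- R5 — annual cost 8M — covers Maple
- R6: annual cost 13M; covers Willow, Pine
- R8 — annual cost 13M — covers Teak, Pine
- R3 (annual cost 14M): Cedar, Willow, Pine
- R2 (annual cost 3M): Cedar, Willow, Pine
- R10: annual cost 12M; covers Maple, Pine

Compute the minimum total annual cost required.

Choose R5, R8, and R2: together they cover Cedar, Willow, Teak, Maple, Pine — every station.
Total annual cost: 8 + 13 + 3 = 24.
No cover costs less than 24.

24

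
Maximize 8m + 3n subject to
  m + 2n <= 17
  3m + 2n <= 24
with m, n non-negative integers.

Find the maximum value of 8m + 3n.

64

(m,n)=(8,0) is feasible, giving 64.
(m,n)=(7,1) is feasible, giving 59.
The best lattice point is (8,0), giving 64.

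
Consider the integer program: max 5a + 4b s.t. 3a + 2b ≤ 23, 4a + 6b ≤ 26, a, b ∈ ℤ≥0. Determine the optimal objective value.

30

The continuous relaxation peaks at (6.5, 0) with value 32.50; rounding to a feasible lattice point costs some objective.
(a,b)=(6,0): 3·6+2·0=18≤23, 4·6+6·0=24≤26, objective 30.
(a,b)=(5,1): 3·5+2·1=17≤23, 4·5+6·1=26≤26, objective 29.
(a,b)=(5,0): 3·5+2·0=15≤23, 4·5+6·0=20≤26, objective 25.
Maximum is 30 at (a,b)=(6,0).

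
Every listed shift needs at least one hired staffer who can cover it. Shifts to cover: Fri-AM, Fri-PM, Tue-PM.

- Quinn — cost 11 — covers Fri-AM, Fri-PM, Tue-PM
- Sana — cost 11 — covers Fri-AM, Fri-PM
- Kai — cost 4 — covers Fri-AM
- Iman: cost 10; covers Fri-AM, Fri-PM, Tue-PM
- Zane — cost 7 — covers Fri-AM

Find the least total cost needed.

This is an integer covering problem.
Iman alone covers Fri-AM, Fri-PM, Tue-PM — every shift.
Total cost: 10.
No cover costs less than 10.

10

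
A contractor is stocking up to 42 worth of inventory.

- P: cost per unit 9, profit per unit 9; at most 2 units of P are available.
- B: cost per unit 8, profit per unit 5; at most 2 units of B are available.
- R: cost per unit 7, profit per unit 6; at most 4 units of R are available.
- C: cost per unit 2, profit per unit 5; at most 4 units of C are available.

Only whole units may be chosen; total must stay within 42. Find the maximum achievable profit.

This is a bounded integer knapsack.
Take 2×P, 2×R, and 4×C: cost 40 ≤ 42, profit 2·9 + 2·6 + 4·5 = 50.
C has the best ratio (5/2) and is taken to its limit of 4; remaining capacity is filled optimally with the others.

50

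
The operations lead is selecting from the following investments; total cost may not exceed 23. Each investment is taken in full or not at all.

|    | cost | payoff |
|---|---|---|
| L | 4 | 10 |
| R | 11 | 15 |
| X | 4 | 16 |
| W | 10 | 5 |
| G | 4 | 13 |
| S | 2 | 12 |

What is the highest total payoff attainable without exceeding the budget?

R + X + G + S: cost 11 + 4 + 4 + 2 = 21 ≤ 23, payoff 15 + 16 + 13 + 12 = 56.
L + R + X + S: cost 4 + 11 + 4 + 2 = 21 ≤ 23, payoff 10 + 15 + 16 + 12 = 53.
L + R + X + G: cost 4 + 11 + 4 + 4 = 23 ≤ 23, payoff 10 + 15 + 16 + 13 = 54.
Best is R, X, G, and S with total payoff 56.

56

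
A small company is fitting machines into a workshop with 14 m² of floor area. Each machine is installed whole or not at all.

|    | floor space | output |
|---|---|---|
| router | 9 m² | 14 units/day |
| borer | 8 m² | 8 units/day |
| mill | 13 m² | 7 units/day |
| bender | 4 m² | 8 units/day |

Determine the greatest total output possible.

22

This is a 0-1 knapsack instance.
router + bender: floor space 9 + 4 = 13 ≤ 14, output 14 + 8 = 22.
router: floor space 9 ≤ 14, output 14.
borer + bender: floor space 8 + 4 = 12 ≤ 14, output 8 + 8 = 16.
Best is router and bender with total output 22.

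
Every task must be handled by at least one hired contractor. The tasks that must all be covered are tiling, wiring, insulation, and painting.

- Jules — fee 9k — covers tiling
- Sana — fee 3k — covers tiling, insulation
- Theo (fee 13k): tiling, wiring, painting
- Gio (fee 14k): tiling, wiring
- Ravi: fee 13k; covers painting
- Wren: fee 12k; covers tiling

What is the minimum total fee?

Choose Sana and Theo: together they cover tiling, wiring, insulation, painting — every task.
Total fee: 3 + 13 = 16.
No cover costs less than 16.

16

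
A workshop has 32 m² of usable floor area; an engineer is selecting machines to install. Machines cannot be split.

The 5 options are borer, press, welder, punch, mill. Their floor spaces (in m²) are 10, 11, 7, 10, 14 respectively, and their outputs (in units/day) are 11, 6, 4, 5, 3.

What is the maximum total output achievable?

Allowing fractional choices, the relaxed optimum would be about 23.0, but machines are indivisible.
borer + press + punch: floor space 10 + 11 + 10 = 31 ≤ 32, output 11 + 6 + 5 = 22.
borer + press + welder: floor space 10 + 11 + 7 = 28 ≤ 32, output 11 + 6 + 4 = 21.
Best is borer, press, and punch with total output 22.

22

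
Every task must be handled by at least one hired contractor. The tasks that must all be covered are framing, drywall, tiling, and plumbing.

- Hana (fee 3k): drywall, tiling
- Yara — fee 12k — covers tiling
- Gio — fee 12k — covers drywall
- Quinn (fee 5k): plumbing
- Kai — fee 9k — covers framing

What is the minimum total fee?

17

Choose Hana, Quinn, and Kai: together they cover framing, drywall, tiling, plumbing — every task.
Total fee: 3 + 5 + 9 = 17.
No cover costs less than 17.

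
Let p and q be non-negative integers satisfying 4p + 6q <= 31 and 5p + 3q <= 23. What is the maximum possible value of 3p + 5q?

25

(p,q)=(0,5): 4·0+6·5=30≤31, 5·0+3·5=15≤23, objective 25.
(p,q)=(1,4): 4·1+6·4=28≤31, 5·1+3·4=17≤23, objective 23.
(p,q)=(0,4): 4·0+6·4=24≤31, 5·0+3·4=12≤23, objective 20.
The best lattice point is (0,5), giving 25.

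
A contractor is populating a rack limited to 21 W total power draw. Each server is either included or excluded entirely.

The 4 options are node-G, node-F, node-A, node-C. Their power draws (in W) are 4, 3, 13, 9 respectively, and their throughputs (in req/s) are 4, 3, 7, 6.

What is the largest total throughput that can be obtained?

14

This is a 0-1 knapsack instance.
node-G + node-F + node-C: power draw 4 + 3 + 9 = 16 ≤ 21, throughput 4 + 3 + 6 = 13.
node-G + node-F + node-A: power draw 4 + 3 + 13 = 20 ≤ 21, throughput 4 + 3 + 7 = 14.
Best is node-G, node-F, and node-A with total throughput 14.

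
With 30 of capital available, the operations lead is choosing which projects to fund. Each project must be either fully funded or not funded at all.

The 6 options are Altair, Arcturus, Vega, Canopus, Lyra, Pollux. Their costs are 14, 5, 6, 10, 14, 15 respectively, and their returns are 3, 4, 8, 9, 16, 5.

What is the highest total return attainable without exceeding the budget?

Take Vega, Canopus, and Lyra: cost 6 + 10 + 14 = 30 ≤ 30, return 8 + 9 + 16 = 33.
No other feasible combination does better.

33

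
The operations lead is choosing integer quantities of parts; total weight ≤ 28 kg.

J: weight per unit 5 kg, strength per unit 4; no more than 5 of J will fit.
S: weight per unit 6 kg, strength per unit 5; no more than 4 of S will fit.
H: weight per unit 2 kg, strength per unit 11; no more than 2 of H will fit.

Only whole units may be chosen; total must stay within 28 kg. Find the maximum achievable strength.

1×J, 3×S, and 2×H: weight 27 ≤ 28, strength 1·4 + 3·5 + 2·11 = 41.
4×S and 2×H: weight 28 ≤ 28, strength 4·5 + 2·11 = 42.
Best is 42.

42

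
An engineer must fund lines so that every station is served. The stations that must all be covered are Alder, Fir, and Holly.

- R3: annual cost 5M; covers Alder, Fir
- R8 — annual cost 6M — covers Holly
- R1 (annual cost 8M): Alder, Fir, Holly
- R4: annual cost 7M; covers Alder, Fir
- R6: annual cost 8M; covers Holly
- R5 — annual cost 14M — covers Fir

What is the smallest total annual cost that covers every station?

8

This is a weighted set-cover instance.
The greedy cost-per-new-station heuristic would pick R3 and R8 for 11, but a cheaper cover exists.
R1 alone covers Alder, Fir, Holly — every station.
Total annual cost: 8.
No cover costs less than 8.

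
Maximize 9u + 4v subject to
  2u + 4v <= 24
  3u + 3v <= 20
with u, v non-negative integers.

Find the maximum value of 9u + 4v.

The continuous relaxation peaks at (6.67, 0) with value 60.00; rounding to a feasible lattice point costs some objective.
(u,v)=(6,0): 2·6+4·0=12≤24, 3·6+3·0=18≤20, objective 54.
(u,v)=(5,1): 2·5+4·1=14≤24, 3·5+3·1=18≤20, objective 49.
(u,v)=(5,0): 2·5+4·0=10≤24, 3·5+3·0=15≤20, objective 45.
The best lattice point is (6,0), giving 54.

54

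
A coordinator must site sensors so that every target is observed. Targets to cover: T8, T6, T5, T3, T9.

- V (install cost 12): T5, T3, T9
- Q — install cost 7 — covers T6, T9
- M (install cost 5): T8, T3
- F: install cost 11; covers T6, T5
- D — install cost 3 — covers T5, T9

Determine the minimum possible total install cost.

Choose Q, M, and D: together they cover T8, T6, T5, T3, T9 — every target.
Total install cost: 7 + 5 + 3 = 15.

15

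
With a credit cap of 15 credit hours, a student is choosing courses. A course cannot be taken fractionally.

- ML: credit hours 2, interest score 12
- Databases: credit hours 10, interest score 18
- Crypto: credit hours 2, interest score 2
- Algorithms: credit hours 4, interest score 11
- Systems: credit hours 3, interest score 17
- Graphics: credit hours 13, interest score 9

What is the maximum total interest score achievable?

47

This is an integer program with binary decision variables.
Take ML, Databases, and Systems: credit hours 2 + 10 + 3 = 15 ≤ 15, interest score 12 + 18 + 17 = 47.
No other feasible combination does better.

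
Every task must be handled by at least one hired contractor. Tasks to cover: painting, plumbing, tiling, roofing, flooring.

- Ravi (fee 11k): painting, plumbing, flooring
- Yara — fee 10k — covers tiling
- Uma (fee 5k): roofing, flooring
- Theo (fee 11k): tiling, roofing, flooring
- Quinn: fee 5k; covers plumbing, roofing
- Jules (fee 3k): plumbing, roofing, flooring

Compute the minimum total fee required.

The greedy cost-per-new-task heuristic would pick Jules, Yara, and Ravi for 24, but a cheaper cover exists.
Choose Ravi and Theo: together they cover painting, plumbing, tiling, roofing, flooring — every task.
Total fee: 11 + 11 = 22.
No cover costs less than 22.

22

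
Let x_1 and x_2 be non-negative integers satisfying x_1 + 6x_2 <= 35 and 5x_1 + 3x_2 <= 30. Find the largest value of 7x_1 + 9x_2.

The continuous relaxation peaks at (2.78, 5.37) with value 67.78; rounding to a feasible lattice point costs some objective.
(x_1,x_2)=(3,5): 1·3+6·5=33≤35, 5·3+3·5=30≤30, objective 66.
(x_1,x_2)=(2,5): 1·2+6·5=32≤35, 5·2+3·5=25≤30, objective 59.
(x_1,x_2)=(3,4): 1·3+6·4=27≤35, 5·3+3·4=27≤30, objective 57.
The best lattice point is (3,5), giving 66.

66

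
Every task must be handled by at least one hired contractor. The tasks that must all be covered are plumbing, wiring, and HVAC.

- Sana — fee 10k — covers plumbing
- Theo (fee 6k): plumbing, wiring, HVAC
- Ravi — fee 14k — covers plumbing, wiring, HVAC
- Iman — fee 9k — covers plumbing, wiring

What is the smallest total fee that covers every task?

This is a weighted set-cover instance.
Theo alone covers plumbing, wiring, HVAC — every task.
Total fee: 6.
No cover costs less than 6.

6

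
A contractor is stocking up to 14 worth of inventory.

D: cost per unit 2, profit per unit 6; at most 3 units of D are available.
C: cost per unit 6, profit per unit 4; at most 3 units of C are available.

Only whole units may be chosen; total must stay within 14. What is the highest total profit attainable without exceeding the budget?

22

3×D and 1×C: cost 12 ≤ 14, profit 3·6 + 1·4 = 22.
3×D: cost 6 ≤ 14, profit 3·6 = 18.
Best is 22.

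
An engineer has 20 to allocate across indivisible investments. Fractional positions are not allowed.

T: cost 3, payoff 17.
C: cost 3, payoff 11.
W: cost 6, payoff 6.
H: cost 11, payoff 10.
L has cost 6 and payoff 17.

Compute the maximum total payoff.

51

This is a 0-1 knapsack instance.
Allowing fractional choices, the relaxed optimum would be about 52.8, but investments are indivisible.
T + C + L: cost 3 + 3 + 6 = 12 ≤ 20, payoff 17 + 11 + 17 = 45.
T + C + W + L: cost 3 + 3 + 6 + 6 = 18 ≤ 20, payoff 17 + 11 + 6 + 17 = 51.
Best is T, C, W, and L with total payoff 51.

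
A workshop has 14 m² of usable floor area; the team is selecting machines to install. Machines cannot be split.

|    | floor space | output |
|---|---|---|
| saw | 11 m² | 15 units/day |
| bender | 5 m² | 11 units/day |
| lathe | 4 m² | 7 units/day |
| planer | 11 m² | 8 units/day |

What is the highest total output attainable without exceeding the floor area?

18

saw: floor space 11 ≤ 14, output 15.
bender: floor space 5 ≤ 14, output 11.
bender + lathe: floor space 5 + 4 = 9 ≤ 14, output 11 + 7 = 18.
Best is bender and lathe with total output 18.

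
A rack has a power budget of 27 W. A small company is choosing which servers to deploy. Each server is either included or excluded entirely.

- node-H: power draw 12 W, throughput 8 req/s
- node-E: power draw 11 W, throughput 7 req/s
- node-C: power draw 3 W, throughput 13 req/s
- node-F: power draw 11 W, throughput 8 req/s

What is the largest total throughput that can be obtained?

Treat it as a binary knapsack problem.
Allowing fractional choices, the relaxed optimum would be about 29.6, but servers are indivisible.
node-E + node-C + node-F: power draw 11 + 3 + 11 = 25 ≤ 27, throughput 7 + 13 + 8 = 28.
node-H + node-C + node-F: power draw 12 + 3 + 11 = 26 ≤ 27, throughput 8 + 13 + 8 = 29.
node-H + node-E + node-C: power draw 12 + 11 + 3 = 26 ≤ 27, throughput 8 + 7 + 13 = 28.
Best is node-H, node-C, and node-F with total throughput 29.

29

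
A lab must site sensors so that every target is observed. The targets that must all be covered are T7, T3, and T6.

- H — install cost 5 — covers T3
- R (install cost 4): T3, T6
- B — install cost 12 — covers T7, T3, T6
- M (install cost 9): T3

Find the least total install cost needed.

This is an integer covering problem.
The greedy cost-per-new-target heuristic would pick R and B for 16, but a cheaper cover exists.
B alone covers T7, T3, T6 — every target.
Total install cost: 12.
No cover costs less than 12.

12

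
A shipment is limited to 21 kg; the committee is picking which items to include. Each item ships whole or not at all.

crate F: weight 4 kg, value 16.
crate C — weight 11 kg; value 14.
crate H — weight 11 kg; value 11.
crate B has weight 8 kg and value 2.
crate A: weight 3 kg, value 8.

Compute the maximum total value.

38

crate F + crate C: weight 4 + 11 = 15 ≤ 21, value 16 + 14 = 30.
crate F + crate H + crate A: weight 4 + 11 + 3 = 18 ≤ 21, value 16 + 11 + 8 = 35.
crate F + crate C + crate A: weight 4 + 11 + 3 = 18 ≤ 21, value 16 + 14 + 8 = 38.
Best is crate F, crate C, and crate A with total value 38.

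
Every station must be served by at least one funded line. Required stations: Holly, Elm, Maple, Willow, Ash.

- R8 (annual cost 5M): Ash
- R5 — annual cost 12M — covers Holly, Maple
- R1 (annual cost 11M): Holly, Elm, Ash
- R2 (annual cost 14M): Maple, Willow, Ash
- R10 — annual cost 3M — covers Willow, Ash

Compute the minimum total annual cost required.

The greedy cost-per-new-station heuristic would pick R10, R1, and R5 for 26, but a cheaper cover exists.
Choose R1 and R2: together they cover Holly, Elm, Maple, Willow, Ash — every station.
Total annual cost: 11 + 14 = 25.
No cover costs less than 25.

25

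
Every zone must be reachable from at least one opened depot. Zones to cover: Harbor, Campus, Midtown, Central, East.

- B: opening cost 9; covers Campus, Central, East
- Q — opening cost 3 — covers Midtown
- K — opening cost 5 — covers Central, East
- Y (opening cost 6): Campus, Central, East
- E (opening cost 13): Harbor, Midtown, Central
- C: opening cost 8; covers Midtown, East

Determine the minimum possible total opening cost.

This is a weighted set-cover instance.
The greedy cost-per-new-zone heuristic would pick Y, Q, and E for 22, but a cheaper cover exists.
Choose Y and E: together they cover Harbor, Campus, Midtown, Central, East — every zone.
Total opening cost: 6 + 13 = 19.
No cover costs less than 19.

19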